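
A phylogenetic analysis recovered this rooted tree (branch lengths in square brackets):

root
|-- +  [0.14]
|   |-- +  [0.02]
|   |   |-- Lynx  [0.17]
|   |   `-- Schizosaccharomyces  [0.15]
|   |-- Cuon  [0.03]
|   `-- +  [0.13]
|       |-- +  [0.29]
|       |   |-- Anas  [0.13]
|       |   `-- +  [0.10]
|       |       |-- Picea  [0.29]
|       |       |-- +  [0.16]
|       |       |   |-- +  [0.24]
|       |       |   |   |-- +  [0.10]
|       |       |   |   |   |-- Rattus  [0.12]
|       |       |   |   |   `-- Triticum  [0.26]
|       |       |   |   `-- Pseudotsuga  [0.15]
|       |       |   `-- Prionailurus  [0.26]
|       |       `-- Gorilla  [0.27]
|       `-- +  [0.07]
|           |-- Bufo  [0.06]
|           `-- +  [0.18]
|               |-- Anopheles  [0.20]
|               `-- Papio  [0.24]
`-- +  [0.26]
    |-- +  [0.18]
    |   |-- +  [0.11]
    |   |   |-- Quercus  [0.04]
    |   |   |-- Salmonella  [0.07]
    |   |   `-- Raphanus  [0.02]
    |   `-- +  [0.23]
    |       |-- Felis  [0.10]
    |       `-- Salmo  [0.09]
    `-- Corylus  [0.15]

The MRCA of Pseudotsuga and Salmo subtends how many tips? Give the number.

The MRCA of Pseudotsuga and Salmo is the root, so the clade is the entire tree.
That clade contains 19 terminal taxa: Anas, Anopheles, Bufo, Corylus, Cuon, Felis, Gorilla, Lynx, Papio, Picea, Prionailurus, Pseudotsuga, Quercus, Raphanus, Rattus, Salmo, Salmonella, Schizosaccharomyces, Triticum.

19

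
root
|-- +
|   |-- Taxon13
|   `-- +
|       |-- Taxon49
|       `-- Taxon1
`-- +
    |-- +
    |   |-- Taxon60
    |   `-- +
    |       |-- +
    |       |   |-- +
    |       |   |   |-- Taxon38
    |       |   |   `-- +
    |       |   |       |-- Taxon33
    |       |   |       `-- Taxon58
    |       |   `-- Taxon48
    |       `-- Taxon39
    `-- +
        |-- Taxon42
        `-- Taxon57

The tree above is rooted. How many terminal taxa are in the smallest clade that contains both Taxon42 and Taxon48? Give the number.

8

The MRCA of Taxon42 and Taxon48 is the node subtending ((Taxon60,(((Taxon38,(Taxon33,Taxon58)),Taxon48),Taxon39)),(Taxon42,Taxon57)).
That clade contains 8 terminal taxa: Taxon33, Taxon38, Taxon39, Taxon42, Taxon48, Taxon57, Taxon58, Taxon60.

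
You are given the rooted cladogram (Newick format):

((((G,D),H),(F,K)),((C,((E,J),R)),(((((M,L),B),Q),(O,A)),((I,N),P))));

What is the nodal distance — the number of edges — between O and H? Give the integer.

8

The MRCA of O and H is the root of the tree.
From O up to that node: 5 branches. From H up to the same node: 3 branches. Total: 5 + 3 = 8.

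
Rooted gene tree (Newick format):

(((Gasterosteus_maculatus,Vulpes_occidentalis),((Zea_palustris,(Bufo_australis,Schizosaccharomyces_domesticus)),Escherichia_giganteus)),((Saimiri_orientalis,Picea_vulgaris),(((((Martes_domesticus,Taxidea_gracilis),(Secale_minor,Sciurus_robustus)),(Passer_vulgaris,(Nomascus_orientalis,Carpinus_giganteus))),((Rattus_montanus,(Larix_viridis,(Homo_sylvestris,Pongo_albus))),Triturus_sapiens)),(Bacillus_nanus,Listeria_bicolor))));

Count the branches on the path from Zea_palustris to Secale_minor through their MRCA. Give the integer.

The MRCA of Zea_palustris and Secale_minor is the root of the tree.
From Zea_palustris up to that node: 4 branches. From Secale_minor up to the same node: 7 branches. Total: 4 + 7 = 11.

11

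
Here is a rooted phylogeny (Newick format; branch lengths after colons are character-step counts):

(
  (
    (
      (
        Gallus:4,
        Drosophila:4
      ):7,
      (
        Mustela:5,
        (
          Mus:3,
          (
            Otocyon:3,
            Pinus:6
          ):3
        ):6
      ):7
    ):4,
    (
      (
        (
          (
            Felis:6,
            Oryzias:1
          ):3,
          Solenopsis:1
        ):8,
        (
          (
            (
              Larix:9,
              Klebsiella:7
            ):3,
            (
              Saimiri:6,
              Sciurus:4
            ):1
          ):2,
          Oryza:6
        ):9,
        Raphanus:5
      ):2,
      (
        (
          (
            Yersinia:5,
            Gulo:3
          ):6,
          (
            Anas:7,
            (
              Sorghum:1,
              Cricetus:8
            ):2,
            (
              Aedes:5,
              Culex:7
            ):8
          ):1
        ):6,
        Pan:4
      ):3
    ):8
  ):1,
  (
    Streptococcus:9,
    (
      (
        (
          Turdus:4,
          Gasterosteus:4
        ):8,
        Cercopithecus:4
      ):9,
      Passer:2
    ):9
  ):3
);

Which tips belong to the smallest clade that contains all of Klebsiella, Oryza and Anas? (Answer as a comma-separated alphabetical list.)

Aedes, Anas, Cricetus, Culex, Felis, Gulo, Klebsiella, Larix, Oryza, Oryzias, Pan, Raphanus, Saimiri, Sciurus, Solenopsis, Sorghum, Yersinia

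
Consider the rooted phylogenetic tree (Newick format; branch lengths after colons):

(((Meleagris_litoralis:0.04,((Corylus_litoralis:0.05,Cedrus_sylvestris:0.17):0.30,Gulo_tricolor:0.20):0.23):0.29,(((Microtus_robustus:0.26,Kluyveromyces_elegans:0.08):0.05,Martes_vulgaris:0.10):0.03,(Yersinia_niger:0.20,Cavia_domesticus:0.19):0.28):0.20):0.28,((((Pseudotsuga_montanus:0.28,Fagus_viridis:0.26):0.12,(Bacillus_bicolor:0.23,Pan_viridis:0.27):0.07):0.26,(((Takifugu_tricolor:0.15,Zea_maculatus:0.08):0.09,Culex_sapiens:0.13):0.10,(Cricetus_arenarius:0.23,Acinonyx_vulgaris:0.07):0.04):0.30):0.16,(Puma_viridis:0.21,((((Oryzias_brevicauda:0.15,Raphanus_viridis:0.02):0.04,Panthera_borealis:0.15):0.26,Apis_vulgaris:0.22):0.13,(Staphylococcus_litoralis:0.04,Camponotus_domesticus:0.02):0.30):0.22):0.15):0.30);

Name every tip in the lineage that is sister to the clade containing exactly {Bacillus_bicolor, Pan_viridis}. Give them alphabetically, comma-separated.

Fagus_viridis, Pseudotsuga_montanus

The clade containing exactly {Bacillus_bicolor, Pan_viridis} attaches to the tree at the node subtending ((Pseudotsuga_montanus,Fagus_viridis),(Bacillus_bicolor,Pan_viridis)).
The other lineage descending from that same node — the sister group — is (Pseudotsuga_montanus,Fagus_viridis); its 2 tips in alphabetical order are the answer.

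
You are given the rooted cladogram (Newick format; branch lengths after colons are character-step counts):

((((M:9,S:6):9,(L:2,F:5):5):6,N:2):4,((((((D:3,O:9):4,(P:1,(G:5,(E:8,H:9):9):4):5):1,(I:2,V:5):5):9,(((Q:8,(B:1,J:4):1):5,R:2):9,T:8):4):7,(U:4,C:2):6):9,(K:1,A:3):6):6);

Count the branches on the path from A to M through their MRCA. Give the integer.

The MRCA of A and M is the root of the tree.
From A up to that node: 3 branches. From M up to the same node: 4 branches. Total: 3 + 4 = 7.

7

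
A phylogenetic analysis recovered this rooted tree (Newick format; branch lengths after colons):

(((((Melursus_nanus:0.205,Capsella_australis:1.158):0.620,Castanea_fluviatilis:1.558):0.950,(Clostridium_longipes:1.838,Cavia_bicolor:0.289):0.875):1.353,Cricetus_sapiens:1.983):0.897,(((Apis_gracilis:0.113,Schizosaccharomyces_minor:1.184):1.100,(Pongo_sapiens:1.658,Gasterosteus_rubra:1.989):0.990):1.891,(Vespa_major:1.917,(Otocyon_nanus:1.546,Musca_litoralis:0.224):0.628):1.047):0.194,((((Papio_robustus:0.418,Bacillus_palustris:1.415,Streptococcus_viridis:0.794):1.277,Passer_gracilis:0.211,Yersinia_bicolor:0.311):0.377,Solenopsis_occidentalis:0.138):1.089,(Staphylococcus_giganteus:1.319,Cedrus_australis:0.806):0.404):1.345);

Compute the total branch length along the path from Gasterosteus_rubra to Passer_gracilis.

8.086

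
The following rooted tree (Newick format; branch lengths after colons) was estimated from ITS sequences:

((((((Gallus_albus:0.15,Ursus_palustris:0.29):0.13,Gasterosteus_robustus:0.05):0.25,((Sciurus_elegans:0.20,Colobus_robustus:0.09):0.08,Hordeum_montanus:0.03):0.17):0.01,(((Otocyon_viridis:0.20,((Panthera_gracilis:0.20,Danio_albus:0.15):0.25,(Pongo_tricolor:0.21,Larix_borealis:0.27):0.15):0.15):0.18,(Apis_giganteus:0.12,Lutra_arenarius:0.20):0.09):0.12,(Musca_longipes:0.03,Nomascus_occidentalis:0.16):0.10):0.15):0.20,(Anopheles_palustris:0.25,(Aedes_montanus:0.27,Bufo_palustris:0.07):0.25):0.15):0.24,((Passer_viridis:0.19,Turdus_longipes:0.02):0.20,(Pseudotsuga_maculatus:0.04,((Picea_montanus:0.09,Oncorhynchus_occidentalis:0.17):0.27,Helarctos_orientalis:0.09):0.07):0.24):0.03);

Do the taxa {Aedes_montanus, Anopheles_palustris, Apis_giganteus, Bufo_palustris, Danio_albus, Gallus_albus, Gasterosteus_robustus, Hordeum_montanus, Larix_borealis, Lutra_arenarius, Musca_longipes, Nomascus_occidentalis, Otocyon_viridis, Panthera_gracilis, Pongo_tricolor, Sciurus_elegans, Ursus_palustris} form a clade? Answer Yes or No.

No

The MRCA of the listed taxa subtends (((((Gallus_albus,Ursus_palustris),Gasterosteus_robustus),((Sciurus_elegans,Colobus_robustus),Hordeum_montanus)),(((Otocyon_viridis,((Panthera_gracilis,Danio_albus),(Pongo_tricolor,Larix_borealis))),(Apis_giganteus,Lutra_arenarius)),(Musca_longipes,Nomascus_occidentalis))),(Anopheles_palustris,(Aedes_montanus,Bufo_palustris))).
That clade also contains Colobus_robustus, which is not in the proposed group, so the group is not monophyletic.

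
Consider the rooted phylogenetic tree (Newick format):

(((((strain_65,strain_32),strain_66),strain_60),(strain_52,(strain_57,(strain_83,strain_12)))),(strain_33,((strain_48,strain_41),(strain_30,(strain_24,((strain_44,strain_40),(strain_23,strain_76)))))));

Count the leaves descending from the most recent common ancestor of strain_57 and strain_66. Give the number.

The MRCA of strain_57 and strain_66 is the node subtending ((((strain_65,strain_32),strain_66),strain_60),(strain_52,(strain_57,(strain_83,strain_12)))).
That clade contains 8 terminal taxa: strain_12, strain_32, strain_52, strain_57, strain_60, strain_65, strain_66, strain_83.

8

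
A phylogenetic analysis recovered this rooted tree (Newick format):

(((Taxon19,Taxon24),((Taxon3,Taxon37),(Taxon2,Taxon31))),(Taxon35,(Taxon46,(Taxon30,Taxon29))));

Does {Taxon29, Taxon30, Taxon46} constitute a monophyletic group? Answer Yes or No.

The most recent common ancestor of these taxa subtends (Taxon46,(Taxon30,Taxon29)).
That clade has exactly 3 tips — every listed taxon and nothing else — so the group is monophyletic.

Yes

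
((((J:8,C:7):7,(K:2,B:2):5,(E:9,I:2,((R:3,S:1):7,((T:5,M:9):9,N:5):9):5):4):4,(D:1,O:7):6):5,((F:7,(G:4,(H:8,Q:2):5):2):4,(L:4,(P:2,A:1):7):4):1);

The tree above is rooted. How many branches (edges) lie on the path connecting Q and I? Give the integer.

The MRCA of Q and I is the root of the tree.
From Q up to that node: 5 branches. From I up to the same node: 4 branches. Total: 5 + 4 = 9.

9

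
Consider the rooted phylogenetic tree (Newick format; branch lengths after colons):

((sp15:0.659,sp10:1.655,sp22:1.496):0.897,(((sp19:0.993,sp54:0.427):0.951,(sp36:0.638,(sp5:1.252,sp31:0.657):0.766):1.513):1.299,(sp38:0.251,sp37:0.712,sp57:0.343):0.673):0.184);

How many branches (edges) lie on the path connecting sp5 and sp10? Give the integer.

7

The MRCA of sp5 and sp10 is the root of the tree.
From sp5 up to that node: 5 branches. From sp10 up to the same node: 2 branches. Total: 5 + 2 = 7.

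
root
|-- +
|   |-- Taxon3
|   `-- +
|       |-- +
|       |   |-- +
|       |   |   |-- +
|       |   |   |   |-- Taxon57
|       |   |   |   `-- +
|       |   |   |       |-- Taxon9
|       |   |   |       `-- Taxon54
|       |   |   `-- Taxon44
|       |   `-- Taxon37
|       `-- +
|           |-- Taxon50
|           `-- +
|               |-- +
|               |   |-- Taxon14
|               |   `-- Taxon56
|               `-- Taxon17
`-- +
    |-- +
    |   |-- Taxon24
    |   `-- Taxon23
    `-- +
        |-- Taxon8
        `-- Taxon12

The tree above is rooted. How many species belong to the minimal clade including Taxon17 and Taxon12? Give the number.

The MRCA of Taxon17 and Taxon12 is the root, so the clade is the entire tree.
That clade contains 14 terminal taxa: Taxon12, Taxon14, Taxon17, Taxon23, Taxon24, Taxon3, Taxon37, Taxon44, Taxon50, Taxon54, Taxon56, Taxon57, Taxon8, Taxon9.

14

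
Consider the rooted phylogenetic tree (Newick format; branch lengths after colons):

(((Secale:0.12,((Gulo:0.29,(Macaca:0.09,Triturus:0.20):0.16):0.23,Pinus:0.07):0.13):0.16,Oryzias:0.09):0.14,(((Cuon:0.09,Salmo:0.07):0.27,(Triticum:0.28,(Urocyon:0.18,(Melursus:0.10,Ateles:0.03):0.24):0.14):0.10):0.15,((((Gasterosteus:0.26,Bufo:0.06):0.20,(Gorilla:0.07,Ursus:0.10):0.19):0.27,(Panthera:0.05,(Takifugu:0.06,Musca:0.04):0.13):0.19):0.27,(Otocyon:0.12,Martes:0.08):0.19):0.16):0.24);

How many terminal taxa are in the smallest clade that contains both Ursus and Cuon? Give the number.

The MRCA of Ursus and Cuon is the node subtending (((Cuon,Salmo),(Triticum,(Urocyon,(Melursus,Ateles)))),((((Gasterosteus,Bufo),(Gorilla,Ursus)),(Panthera,(Takifugu,Musca))),(Otocyon,Martes))).
That clade contains 15 terminal taxa: Ateles, Bufo, Cuon, Gasterosteus, Gorilla, Martes, Melursus, Musca, Otocyon, Panthera, Salmo, Takifugu, Triticum, Urocyon, Ursus.

15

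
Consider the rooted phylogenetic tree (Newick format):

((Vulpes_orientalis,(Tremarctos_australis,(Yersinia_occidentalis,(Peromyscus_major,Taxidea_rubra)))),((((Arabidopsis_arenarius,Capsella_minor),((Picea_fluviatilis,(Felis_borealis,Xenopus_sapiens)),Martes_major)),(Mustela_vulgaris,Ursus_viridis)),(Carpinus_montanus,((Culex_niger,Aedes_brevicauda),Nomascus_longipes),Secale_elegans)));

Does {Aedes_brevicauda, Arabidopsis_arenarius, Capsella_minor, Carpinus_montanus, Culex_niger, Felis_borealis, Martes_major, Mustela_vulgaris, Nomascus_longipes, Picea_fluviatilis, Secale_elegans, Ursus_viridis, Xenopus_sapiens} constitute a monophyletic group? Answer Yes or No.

Yes

The most recent common ancestor of these taxa subtends ((((Arabidopsis_arenarius,Capsella_minor),((Picea_fluviatilis,(Felis_borealis,Xenopus_sapiens)),Martes_major)),(Mustela_vulgaris,Ursus_viridis)),(Carpinus_montanus,((Culex_niger,Aedes_brevicauda),Nomascus_longipes),Secale_elegans)).
That clade has exactly 13 tips — every listed taxon and nothing else — so the group is monophyletic.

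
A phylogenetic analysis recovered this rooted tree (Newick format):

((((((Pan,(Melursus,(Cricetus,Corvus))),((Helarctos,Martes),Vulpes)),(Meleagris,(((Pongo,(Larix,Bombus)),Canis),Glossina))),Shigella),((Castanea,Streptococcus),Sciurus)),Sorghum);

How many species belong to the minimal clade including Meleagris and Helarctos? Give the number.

13

The MRCA of Meleagris and Helarctos is the node subtending (((Pan,(Melursus,(Cricetus,Corvus))),((Helarctos,Martes),Vulpes)),(Meleagris,(((Pongo,(Larix,Bombus)),Canis),Glossina))).
That clade contains 13 terminal taxa: Bombus, Canis, Corvus, Cricetus, Glossina, Helarctos, Larix, Martes, Meleagris, Melursus, Pan, Pongo, Vulpes.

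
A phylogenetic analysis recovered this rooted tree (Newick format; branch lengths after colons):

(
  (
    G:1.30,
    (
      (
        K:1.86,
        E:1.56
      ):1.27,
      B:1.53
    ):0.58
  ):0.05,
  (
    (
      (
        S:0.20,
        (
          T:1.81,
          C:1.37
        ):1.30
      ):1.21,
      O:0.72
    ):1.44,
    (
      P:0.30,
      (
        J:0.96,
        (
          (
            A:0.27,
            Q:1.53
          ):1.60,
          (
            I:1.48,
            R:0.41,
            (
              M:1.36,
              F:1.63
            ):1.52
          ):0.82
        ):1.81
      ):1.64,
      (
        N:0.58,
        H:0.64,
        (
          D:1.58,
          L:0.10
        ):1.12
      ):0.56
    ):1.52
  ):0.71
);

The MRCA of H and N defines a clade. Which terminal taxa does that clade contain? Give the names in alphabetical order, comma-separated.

Tracing H: it sits inside (N,H,(D,L)).
Tracing N: it sits inside (N,H,(D,L)).
The smallest clade enclosing both is (N,H,(D,L)); the answer is its 4 terminal taxa in alphabetical order.

D, H, L, N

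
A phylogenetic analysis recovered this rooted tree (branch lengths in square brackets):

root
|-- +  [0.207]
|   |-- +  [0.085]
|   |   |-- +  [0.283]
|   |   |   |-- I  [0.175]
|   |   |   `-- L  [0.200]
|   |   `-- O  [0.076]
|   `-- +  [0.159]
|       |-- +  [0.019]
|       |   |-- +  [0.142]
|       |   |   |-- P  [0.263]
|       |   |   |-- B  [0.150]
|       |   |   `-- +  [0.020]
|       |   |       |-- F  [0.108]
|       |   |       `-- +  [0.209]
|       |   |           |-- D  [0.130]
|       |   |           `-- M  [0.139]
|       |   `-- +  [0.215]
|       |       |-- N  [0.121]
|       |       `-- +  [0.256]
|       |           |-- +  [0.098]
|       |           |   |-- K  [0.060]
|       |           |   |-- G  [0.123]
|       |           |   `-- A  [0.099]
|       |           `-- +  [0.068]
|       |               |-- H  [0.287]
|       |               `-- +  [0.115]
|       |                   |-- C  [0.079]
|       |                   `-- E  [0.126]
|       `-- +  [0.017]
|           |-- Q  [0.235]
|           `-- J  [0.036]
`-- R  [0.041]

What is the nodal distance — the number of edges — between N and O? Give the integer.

The MRCA of N and O is the node subtending (((I,L),O),(((P,B,(F,(D,M))),(N,((K,G,A),(H,(C,E))))),(Q,J))).
From N up to that node: 4 branches. From O up to the same node: 2 branches. Total: 4 + 2 = 6.

6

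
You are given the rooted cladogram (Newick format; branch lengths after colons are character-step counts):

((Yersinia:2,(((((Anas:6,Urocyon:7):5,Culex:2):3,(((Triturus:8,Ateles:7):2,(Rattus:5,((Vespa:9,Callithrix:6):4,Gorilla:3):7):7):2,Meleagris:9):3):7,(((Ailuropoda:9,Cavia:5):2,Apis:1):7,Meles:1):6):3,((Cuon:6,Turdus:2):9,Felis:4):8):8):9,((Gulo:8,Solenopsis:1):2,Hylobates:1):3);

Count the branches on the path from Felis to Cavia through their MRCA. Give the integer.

7

The MRCA of Felis and Cavia is the node subtending (((((Anas,Urocyon),Culex),(((Triturus,Ateles),(Rattus,((Vespa,Callithrix),Gorilla))),Meleagris)),(((Ailuropoda,Cavia),Apis),Meles)),((Cuon,Turdus),Felis)).
From Felis up to that node: 2 branches. From Cavia up to the same node: 5 branches. Total: 2 + 5 = 7.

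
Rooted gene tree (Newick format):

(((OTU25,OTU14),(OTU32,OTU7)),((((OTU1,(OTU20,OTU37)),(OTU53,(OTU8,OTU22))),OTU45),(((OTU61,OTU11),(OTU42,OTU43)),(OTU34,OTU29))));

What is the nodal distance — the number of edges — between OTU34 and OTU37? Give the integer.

The MRCA of OTU34 and OTU37 is the node subtending ((((OTU1,(OTU20,OTU37)),(OTU53,(OTU8,OTU22))),OTU45),(((OTU61,OTU11),(OTU42,OTU43)),(OTU34,OTU29))).
From OTU34 up to that node: 3 branches. From OTU37 up to the same node: 5 branches. Total: 3 + 5 = 8.

8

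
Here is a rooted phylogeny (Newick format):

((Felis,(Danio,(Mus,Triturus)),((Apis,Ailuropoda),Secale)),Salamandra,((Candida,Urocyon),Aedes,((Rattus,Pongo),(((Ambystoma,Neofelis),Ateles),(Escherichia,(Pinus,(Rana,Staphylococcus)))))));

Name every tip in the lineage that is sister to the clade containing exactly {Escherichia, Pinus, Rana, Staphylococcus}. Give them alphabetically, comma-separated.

The clade containing exactly {Escherichia, Pinus, Rana, Staphylococcus} attaches to the tree at the node subtending (((Ambystoma,Neofelis),Ateles),(Escherichia,(Pinus,(Rana,Staphylococcus)))).
The other lineage descending from that same node — the sister group — is ((Ambystoma,Neofelis),Ateles); its 3 tips in alphabetical order are the answer.

Ambystoma, Ateles, Neofelis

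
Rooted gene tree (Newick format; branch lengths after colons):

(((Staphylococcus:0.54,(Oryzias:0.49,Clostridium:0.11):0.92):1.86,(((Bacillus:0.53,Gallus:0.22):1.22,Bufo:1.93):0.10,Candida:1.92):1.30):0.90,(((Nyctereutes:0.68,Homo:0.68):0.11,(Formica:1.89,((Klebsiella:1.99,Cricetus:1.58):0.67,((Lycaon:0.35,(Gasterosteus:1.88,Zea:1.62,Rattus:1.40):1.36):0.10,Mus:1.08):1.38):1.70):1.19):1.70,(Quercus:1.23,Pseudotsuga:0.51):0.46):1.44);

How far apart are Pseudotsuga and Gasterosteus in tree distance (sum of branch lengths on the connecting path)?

10.28

The path runs Pseudotsuga → … → MRCA → … → Gasterosteus; the MRCA is the node subtending (((Nyctereutes,Homo),(Formica,((Klebsiella,Cricetus),((Lycaon,(Gasterosteus,Zea,Rattus)),Mus)))),(Quercus,Pseudotsuga)).
Branch lengths along that path: 0.51 + 0.46 + 1.70 + 1.19 + 1.70 + 1.38 + 0.10 + 1.36 + 1.88 = 10.28.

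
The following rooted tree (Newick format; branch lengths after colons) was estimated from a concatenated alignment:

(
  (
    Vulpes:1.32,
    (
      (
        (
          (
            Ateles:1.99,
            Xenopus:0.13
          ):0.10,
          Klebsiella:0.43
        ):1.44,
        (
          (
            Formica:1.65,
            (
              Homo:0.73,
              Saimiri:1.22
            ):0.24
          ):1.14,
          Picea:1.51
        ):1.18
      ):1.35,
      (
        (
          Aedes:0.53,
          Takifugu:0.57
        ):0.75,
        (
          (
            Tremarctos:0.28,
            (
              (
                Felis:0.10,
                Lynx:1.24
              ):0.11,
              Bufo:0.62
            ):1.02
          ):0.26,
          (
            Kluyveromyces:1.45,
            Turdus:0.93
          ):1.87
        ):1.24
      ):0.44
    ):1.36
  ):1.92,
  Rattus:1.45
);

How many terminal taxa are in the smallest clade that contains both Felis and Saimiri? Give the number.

15

The MRCA of Felis and Saimiri is the node subtending ((((Ateles,Xenopus),Klebsiella),((Formica,(Homo,Saimiri)),Picea)),((Aedes,Takifugu),((Tremarctos,((Felis,Lynx),Bufo)),(Kluyveromyces,Turdus)))).
That clade contains 15 terminal taxa: Aedes, Ateles, Bufo, Felis, Formica, Homo, Klebsiella, Kluyveromyces, Lynx, Picea, Saimiri, Takifugu, Tremarctos, Turdus, Xenopus.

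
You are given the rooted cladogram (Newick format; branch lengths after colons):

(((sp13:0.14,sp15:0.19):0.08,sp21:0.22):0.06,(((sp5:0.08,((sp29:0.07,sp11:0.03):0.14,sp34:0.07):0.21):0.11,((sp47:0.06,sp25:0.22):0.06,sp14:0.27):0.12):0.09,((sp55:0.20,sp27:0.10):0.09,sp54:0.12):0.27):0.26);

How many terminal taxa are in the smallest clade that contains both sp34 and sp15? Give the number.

The MRCA of sp34 and sp15 is the root, so the clade is the entire tree.
That clade contains 13 terminal taxa: sp11, sp13, sp14, sp15, sp21, sp25, sp27, sp29, sp34, sp47, sp5, sp54, sp55.

13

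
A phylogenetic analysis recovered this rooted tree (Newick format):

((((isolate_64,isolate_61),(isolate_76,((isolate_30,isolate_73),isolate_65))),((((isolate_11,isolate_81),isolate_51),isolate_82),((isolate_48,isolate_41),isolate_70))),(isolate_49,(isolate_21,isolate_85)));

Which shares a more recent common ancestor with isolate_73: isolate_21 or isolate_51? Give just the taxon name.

The MRCA of isolate_73 and isolate_51 subtends (((isolate_64,isolate_61),(isolate_76,((isolate_30,isolate_73),isolate_65))),((((isolate_11,isolate_81),isolate_51),isolate_82),((isolate_48,isolate_41),isolate_70))) (13 taxa).
The MRCA of isolate_73 and isolate_21 is the root, subtending the entire tree (16 taxa).
The first is nested inside the second, so isolate_73 shares a more recent common ancestor with isolate_51.

isolate_51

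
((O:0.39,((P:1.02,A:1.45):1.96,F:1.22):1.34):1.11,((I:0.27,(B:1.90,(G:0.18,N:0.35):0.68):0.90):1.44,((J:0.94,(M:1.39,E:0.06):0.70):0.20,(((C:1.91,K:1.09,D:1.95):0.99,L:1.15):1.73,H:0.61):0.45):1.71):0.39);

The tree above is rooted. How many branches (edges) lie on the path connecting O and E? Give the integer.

7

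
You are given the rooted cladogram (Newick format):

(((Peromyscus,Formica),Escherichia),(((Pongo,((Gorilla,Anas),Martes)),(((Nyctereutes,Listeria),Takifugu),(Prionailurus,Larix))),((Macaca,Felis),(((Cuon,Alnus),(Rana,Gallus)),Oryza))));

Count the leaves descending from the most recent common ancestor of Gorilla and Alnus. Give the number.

16

The MRCA of Gorilla and Alnus is the node subtending (((Pongo,((Gorilla,Anas),Martes)),(((Nyctereutes,Listeria),Takifugu),(Prionailurus,Larix))),((Macaca,Felis),(((Cuon,Alnus),(Rana,Gallus)),Oryza))).
That clade contains 16 terminal taxa: Alnus, Anas, Cuon, Felis, Gallus, Gorilla, Larix, Listeria, Macaca, Martes, Nyctereutes, Oryza, Pongo, Prionailurus, Rana, Takifugu.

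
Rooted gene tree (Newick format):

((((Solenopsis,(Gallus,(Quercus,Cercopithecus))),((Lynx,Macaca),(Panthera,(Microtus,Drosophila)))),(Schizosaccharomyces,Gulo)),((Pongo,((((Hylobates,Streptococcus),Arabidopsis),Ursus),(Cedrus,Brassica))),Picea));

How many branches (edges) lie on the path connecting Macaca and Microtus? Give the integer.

5

The MRCA of Macaca and Microtus is the node subtending ((Lynx,Macaca),(Panthera,(Microtus,Drosophila))).
From Macaca up to that node: 2 branches. From Microtus up to the same node: 3 branches. Total: 2 + 3 = 5.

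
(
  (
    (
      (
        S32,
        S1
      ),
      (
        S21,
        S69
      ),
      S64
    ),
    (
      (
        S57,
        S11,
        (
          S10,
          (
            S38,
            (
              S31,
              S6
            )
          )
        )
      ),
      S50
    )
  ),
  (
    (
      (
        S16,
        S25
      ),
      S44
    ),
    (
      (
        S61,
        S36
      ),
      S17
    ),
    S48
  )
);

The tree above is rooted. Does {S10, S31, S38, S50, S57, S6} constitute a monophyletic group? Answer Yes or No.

No

The MRCA of the listed taxa subtends ((S57,S11,(S10,(S38,(S31,S6)))),S50).
That clade also contains S11, which is not in the proposed group, so the group is not monophyletic.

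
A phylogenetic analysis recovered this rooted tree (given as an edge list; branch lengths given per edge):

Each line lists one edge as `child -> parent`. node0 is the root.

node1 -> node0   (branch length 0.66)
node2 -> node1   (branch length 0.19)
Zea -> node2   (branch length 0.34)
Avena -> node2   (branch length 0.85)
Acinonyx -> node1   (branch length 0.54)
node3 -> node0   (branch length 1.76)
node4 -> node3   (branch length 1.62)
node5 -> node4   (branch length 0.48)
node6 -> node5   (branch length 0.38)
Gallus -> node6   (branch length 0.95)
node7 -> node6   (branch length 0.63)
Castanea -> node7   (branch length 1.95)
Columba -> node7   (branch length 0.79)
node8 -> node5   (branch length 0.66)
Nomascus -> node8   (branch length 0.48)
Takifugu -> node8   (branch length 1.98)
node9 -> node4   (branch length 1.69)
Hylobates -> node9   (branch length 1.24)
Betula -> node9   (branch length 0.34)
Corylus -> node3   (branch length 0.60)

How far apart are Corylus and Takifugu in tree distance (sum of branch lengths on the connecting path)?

5.34

The path runs Corylus → … → MRCA → … → Takifugu; the MRCA is the node subtending ((((Gallus,(Castanea,Columba)),(Nomascus,Takifugu)),(Hylobates,Betula)),Corylus).
Branch lengths along that path: 0.60 + 1.62 + 0.48 + 0.66 + 1.98 = 5.34.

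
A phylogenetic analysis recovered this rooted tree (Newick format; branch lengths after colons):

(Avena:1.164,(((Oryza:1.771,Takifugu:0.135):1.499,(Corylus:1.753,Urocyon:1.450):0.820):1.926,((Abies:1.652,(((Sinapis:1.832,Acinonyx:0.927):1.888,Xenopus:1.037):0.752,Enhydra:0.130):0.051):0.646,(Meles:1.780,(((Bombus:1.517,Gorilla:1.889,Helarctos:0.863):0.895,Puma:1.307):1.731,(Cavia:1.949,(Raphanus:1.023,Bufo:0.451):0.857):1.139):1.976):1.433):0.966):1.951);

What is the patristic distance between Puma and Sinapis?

The path runs Puma → … → MRCA → … → Sinapis; the MRCA is the node subtending ((Abies,(((Sinapis,Acinonyx),Xenopus),Enhydra)),(Meles,(((Bombus,Gorilla,Helarctos),Puma),(Cavia,(Raphanus,Bufo))))).
Branch lengths along that path: 1.307 + 1.731 + 1.976 + 1.433 + 0.646 + 0.051 + 0.752 + 1.888 + 1.832 = 11.616.

11.616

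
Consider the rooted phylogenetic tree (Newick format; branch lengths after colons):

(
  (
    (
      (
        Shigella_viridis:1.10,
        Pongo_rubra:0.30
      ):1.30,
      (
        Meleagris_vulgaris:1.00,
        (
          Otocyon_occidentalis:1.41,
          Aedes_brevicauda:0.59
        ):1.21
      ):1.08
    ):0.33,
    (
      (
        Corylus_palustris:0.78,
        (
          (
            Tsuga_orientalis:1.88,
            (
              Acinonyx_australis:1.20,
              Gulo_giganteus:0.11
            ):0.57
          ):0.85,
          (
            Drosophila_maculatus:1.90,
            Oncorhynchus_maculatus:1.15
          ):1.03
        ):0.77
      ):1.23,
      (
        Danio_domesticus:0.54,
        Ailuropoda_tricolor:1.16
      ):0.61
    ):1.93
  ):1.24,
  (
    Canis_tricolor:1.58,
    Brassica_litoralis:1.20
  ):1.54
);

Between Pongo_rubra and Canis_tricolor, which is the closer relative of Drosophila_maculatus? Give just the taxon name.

The MRCA of Drosophila_maculatus and Pongo_rubra subtends (((Shigella_viridis,Pongo_rubra),(Meleagris_vulgaris,(Otocyon_occidentalis,Aedes_brevicauda))),((Corylus_palustris,((Tsuga_orientalis,(Acinonyx_australis,Gulo_giganteus)),(Drosophila_maculatus,Oncorhynchus_maculatus))),(Danio_domesticus,Ailuropoda_tricolor))) (13 taxa).
The MRCA of Drosophila_maculatus and Canis_tricolor is the root, subtending the entire tree (15 taxa).
The first is nested inside the second, so Drosophila_maculatus shares a more recent common ancestor with Pongo_rubra.

Pongo_rubra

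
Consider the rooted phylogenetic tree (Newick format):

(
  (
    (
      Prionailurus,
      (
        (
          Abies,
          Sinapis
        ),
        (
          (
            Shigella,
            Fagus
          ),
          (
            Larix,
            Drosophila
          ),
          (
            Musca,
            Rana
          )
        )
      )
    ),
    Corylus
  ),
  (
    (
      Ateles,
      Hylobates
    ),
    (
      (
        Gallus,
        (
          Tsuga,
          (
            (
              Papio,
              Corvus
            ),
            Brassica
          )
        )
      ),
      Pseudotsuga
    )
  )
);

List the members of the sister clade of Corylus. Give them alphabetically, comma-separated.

Corylus attaches to the tree at the node subtending ((Prionailurus,((Abies,Sinapis),((Shigella,Fagus),(Larix,Drosophila),(Musca,Rana)))),Corylus).
The other lineage descending from that same node — the sister group — is (Prionailurus,((Abies,Sinapis),((Shigella,Fagus),(Larix,Drosophila),(Musca,Rana)))); its 9 tips in alphabetical order are the answer.

Abies, Drosophila, Fagus, Larix, Musca, Prionailurus, Rana, Shigella, Sinapis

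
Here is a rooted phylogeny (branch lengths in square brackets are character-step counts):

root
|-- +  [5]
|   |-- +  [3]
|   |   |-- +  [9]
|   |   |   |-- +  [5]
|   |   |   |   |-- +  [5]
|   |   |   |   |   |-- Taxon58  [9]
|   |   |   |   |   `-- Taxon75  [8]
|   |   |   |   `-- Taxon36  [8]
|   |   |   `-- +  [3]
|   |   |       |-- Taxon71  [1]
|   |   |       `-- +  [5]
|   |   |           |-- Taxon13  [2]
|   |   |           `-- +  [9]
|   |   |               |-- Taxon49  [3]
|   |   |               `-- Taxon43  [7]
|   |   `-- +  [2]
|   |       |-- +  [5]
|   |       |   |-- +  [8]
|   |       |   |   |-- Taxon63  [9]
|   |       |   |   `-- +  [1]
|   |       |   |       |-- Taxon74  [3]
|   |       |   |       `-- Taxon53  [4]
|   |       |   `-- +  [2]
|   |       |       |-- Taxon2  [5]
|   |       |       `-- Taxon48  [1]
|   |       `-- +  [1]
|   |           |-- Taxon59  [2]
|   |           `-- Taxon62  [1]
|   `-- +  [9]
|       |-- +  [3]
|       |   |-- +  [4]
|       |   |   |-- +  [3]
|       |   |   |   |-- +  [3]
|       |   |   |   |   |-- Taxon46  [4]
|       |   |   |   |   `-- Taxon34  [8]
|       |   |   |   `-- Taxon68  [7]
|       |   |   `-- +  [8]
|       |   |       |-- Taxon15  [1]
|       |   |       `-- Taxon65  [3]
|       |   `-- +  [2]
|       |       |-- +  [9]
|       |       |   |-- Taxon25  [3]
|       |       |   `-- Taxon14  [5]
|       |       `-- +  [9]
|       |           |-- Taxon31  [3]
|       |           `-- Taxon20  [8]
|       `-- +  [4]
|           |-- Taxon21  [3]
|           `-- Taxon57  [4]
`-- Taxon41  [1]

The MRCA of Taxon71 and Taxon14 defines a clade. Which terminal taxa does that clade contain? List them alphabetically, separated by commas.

Taxon13, Taxon14, Taxon15, Taxon2, Taxon20, Taxon21, Taxon25, Taxon31, Taxon34, Taxon36, Taxon43, Taxon46, Taxon48, Taxon49, Taxon53, Taxon57, Taxon58, Taxon59, Taxon62, Taxon63, Taxon65, Taxon68, Taxon71, Taxon74, Taxon75

Tracing Taxon71: it sits inside (Taxon71,(Taxon13,(Taxon49,Taxon43))).
Tracing Taxon14: it sits inside (Taxon25,Taxon14).
The smallest clade enclosing both is (((((Taxon58,Taxon75),Taxon36),(Taxon71,(Taxon13,(Taxon49,Taxon43)))),(((Taxon63,(Taxon74,Taxon53)),(Taxon2,Taxon48)),(Taxon59,Taxon62))),(((((Taxon46,Taxon34),Taxon68),(Taxon15,Taxon65)),((Taxon25,Taxon14),(Taxon31,Taxon20))),(Taxon21,Taxon57))); the answer is its 25 terminal taxa in alphabetical order.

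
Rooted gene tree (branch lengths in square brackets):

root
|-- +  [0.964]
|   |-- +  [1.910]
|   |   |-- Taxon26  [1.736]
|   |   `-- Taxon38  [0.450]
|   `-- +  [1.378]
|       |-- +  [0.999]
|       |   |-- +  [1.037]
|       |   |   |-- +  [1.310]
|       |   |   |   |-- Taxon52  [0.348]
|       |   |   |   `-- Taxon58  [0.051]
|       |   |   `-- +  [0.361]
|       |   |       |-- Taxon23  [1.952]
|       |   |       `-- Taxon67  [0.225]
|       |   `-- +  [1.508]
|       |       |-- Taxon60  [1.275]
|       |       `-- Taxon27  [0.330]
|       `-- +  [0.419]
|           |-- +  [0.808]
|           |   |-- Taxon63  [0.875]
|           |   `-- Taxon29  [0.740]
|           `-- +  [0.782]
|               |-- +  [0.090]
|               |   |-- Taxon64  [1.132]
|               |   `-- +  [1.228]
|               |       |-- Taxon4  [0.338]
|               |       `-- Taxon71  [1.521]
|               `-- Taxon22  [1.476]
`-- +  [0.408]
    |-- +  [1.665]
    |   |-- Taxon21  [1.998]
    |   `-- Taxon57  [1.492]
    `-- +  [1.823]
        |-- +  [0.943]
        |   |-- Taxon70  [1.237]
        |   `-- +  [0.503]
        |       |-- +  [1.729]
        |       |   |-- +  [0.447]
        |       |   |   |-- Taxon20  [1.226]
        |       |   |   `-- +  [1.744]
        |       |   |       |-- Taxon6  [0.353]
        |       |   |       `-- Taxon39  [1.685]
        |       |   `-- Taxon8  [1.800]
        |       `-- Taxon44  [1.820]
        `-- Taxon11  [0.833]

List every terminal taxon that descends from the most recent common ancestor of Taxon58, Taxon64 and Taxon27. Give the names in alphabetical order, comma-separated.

Taxon22, Taxon23, Taxon27, Taxon29, Taxon4, Taxon52, Taxon58, Taxon60, Taxon63, Taxon64, Taxon67, Taxon71

Tracing Taxon58: it sits inside (Taxon52,Taxon58).
Tracing Taxon64: it sits inside (Taxon64,(Taxon4,Taxon71)).
Tracing Taxon27: it sits inside (Taxon60,Taxon27).
The smallest clade enclosing all 3 is ((((Taxon52,Taxon58),(Taxon23,Taxon67)),(Taxon60,Taxon27)),((Taxon63,Taxon29),((Taxon64,(Taxon4,Taxon71)),Taxon22))); the answer is its 12 terminal taxa in alphabetical order.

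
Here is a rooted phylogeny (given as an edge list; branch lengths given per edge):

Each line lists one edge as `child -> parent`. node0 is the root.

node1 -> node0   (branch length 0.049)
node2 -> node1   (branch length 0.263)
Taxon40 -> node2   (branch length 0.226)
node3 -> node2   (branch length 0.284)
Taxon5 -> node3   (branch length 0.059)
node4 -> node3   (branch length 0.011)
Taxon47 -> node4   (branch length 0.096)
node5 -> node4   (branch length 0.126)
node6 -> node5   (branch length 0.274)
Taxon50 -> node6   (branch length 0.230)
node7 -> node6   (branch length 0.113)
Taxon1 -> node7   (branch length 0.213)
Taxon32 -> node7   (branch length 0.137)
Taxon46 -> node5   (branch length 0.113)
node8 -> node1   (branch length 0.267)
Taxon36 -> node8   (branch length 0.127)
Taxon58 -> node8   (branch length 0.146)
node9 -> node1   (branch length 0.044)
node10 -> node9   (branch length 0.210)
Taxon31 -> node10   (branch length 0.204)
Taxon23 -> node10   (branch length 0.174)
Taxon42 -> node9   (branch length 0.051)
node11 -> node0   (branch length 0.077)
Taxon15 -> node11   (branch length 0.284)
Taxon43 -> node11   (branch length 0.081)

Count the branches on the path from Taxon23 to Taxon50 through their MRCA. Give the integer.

The MRCA of Taxon23 and Taxon50 is the node subtending ((Taxon40,(Taxon5,(Taxon47,((Taxon50,(Taxon1,Taxon32)),Taxon46)))),(Taxon36,Taxon58),((Taxon31,Taxon23),Taxon42)).
From Taxon23 up to that node: 3 branches. From Taxon50 up to the same node: 6 branches. Total: 3 + 6 = 9.

9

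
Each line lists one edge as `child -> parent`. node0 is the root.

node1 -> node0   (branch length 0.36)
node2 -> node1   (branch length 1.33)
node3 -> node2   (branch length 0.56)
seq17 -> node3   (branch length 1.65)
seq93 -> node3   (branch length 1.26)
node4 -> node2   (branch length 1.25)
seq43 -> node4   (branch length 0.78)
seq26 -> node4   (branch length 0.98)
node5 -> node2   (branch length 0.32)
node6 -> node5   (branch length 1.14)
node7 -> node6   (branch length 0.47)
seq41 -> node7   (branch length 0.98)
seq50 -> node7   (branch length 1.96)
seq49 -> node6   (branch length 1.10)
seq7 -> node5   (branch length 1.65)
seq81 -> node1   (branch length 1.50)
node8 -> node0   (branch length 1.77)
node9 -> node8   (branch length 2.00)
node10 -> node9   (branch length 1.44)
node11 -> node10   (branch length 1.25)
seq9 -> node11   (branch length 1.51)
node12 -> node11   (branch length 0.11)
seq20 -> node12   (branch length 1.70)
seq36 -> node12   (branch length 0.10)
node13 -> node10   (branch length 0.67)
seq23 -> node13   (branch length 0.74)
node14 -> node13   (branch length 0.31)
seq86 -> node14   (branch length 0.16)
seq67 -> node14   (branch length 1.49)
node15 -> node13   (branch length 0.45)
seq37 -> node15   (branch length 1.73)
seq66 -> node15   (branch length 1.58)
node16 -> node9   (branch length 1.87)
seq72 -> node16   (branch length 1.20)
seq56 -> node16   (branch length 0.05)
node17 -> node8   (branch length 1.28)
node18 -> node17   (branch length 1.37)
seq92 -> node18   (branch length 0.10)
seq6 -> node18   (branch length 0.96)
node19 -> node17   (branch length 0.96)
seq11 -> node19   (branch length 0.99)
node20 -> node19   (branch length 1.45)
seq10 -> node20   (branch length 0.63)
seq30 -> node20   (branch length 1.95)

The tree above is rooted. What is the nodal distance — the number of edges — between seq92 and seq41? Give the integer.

10

The MRCA of seq92 and seq41 is the root of the tree.
From seq92 up to that node: 4 branches. From seq41 up to the same node: 6 branches. Total: 4 + 6 = 10.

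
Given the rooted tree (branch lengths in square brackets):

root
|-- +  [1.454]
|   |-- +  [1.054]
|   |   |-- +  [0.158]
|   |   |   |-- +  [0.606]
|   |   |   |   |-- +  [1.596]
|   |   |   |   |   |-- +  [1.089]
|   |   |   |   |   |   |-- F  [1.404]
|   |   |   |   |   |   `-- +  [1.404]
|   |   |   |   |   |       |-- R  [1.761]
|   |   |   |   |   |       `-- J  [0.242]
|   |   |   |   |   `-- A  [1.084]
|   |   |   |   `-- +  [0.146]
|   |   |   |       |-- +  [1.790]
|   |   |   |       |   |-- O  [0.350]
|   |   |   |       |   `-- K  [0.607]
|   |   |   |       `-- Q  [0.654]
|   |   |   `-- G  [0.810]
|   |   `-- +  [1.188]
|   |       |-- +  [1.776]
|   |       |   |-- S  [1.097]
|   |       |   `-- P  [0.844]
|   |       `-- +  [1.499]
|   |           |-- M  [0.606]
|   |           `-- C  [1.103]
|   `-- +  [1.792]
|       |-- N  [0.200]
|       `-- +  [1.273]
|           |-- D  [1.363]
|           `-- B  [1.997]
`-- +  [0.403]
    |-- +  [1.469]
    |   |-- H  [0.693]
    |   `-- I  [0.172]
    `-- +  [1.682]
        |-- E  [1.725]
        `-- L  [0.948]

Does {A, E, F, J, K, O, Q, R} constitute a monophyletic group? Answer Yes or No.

No

The MRCA of the listed taxa is the root, so the smallest clade containing them is the whole tree.
That clade also contains B, C, D, G, H, I, L, M, N, P, S, which are not in the proposed group, so the group is not monophyletic.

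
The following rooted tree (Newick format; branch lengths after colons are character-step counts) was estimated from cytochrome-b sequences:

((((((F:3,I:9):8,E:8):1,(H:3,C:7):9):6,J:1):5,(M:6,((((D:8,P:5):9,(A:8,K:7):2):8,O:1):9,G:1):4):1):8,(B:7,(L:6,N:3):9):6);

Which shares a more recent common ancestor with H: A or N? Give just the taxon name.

A

The MRCA of H and A subtends (((((F,I),E),(H,C)),J),(M,((((D,P),(A,K)),O),G))) (13 taxa).
The MRCA of H and N is the root, subtending the entire tree (16 taxa).
The first is nested inside the second, so H shares a more recent common ancestor with A.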